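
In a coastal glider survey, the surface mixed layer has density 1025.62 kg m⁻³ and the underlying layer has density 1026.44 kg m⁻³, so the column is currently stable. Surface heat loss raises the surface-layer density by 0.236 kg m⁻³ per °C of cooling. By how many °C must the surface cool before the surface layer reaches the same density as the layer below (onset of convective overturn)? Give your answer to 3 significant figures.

3.47 °C

Density deficit of the surface layer: 1026.44 − 1025.62 = 0.82 kg m⁻³.
Required change = 0.82 / 0.236 = 3.47 °C.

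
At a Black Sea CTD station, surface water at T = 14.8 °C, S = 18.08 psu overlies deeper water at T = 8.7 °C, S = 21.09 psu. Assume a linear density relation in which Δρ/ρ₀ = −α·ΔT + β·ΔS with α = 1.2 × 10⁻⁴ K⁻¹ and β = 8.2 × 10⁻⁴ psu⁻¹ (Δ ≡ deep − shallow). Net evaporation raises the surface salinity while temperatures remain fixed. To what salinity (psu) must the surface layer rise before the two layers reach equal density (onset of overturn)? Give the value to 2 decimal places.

21.98 psu

Neutral buoyancy requires −α(T_deep − T_surf) + β(S_deep − S_surf′) = 0.
S_surf′ = S_deep − (α/β)·ΔT = 21.09 − (1.2 × 10⁻⁴/8.2 × 10⁻⁴)·(-6.1) = 21.9827 psu.
Increase required: 21.9827 − 18.08 = 3.9027 psu.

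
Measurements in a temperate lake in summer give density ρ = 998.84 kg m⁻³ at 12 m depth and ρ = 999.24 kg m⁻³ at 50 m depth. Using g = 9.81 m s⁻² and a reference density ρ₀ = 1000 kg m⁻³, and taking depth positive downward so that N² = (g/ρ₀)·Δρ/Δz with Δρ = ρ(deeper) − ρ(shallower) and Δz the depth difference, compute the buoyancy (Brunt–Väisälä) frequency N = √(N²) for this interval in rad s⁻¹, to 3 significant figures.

Δρ = 999.24 − 998.84 = 0.40 kg m⁻³ over Δz = 50 − 12 = 38 m.
N² = (9.81/1000) × (0.40/38) = 1.0326 × 10⁻⁴ s⁻².
N = √(1.0326 × 10⁻⁴) = 0.010162 rad s⁻¹ ≈ 0.0102 rad s⁻¹.

0.0102 rad s⁻¹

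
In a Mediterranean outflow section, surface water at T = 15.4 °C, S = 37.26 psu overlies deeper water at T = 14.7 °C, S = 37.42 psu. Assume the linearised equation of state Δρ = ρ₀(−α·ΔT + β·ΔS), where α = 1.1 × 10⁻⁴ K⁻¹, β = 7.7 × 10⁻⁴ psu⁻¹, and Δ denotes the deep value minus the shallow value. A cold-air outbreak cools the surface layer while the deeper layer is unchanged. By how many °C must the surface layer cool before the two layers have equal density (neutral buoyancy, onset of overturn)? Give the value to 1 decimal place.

Neutral buoyancy requires Δρ = 0, i.e. −α(T_deep − T_surf′) + β(S_deep − S_surf) = 0.
T_surf′ = T_deep − (β/α)·ΔS = 14.7 − (7.7 × 10⁻⁴/1.1 × 10⁻⁴)·(+0.16) = 13.580 °C.
Cooling required: 15.4 − (13.580) = 1.820 °C.

1.8 °C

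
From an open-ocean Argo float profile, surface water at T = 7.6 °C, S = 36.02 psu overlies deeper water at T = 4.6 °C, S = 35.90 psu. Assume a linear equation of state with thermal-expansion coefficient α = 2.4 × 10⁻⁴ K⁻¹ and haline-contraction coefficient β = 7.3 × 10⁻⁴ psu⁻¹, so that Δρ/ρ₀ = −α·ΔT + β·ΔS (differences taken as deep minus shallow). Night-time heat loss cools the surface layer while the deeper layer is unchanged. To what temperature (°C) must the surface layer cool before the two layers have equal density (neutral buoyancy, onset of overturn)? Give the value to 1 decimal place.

5.0 °C

Neutral buoyancy requires Δρ = 0, i.e. −α(T_deep − T_surf′) + β(S_deep − S_surf) = 0.
T_surf′ = T_deep − (β/α)·ΔS = 4.6 − (7.3 × 10⁻⁴/2.4 × 10⁻⁴)·(-0.12) = 4.965 °C.
Cooling required: 7.6 − (4.965) = 2.635 °C.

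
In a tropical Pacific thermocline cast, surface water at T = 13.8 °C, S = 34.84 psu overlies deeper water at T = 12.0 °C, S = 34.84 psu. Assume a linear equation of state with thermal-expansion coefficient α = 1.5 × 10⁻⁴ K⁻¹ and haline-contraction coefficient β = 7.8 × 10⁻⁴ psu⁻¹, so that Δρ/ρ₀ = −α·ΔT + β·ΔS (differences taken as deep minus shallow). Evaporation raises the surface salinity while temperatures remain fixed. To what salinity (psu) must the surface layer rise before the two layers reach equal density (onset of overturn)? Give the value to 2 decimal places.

Neutral buoyancy requires −α(T_deep − T_surf) + β(S_deep − S_surf′) = 0.
S_surf′ = S_deep − (α/β)·ΔT = 34.84 − (1.5 × 10⁻⁴/7.8 × 10⁻⁴)·(-1.8) = 35.1862 psu.
Increase required: 35.1862 − 34.84 = 0.3462 psu.

35.19 psu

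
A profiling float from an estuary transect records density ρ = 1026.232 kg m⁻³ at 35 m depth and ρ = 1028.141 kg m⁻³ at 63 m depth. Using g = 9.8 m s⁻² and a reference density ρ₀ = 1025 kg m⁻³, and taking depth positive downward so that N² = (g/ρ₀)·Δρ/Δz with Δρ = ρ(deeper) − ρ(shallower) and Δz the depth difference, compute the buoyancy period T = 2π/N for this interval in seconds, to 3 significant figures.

Δρ = 1028.141 − 1026.232 = 1.909 kg m⁻³ over Δz = 63 − 35 = 28 m.
N² = (9.8/1025) × (1.909/28) = 6.5185 × 10⁻⁴ s⁻².
N = √(6.5185 × 10⁻⁴) = 0.025531 rad s⁻¹, so T = 2π/N = 246.10 s ≈ 246 s.

246 s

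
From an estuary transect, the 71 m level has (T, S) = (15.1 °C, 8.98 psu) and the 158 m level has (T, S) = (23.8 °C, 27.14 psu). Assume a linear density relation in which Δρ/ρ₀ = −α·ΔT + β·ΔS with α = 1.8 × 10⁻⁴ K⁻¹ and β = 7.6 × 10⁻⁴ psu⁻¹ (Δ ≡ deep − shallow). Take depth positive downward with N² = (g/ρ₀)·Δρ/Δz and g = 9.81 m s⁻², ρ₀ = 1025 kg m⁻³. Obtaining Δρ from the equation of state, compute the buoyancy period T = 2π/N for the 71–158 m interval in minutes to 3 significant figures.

2.82 min

ΔT = +8.7 K, ΔS = +18.16 psu (deep − shallow).
Δρ/ρ₀ = −αΔT + βΔS = -1.566 × 10⁻³ + 0.0138016 = 0.0122356, so Δρ ≈ 12.54 kg m⁻³.
N² = (g/ρ₀)·Δρ/Δz = g·(Δρ/ρ₀)/Δz = 9.81 × 0.0122356 / 87 = 1.3797 × 10⁻³ s⁻².
N = √(1.3797 × 10⁻³) = 0.037144 rad s⁻¹ → T = 2π/N = 169.16 s = 2.8193 min ≈ 2.82 min.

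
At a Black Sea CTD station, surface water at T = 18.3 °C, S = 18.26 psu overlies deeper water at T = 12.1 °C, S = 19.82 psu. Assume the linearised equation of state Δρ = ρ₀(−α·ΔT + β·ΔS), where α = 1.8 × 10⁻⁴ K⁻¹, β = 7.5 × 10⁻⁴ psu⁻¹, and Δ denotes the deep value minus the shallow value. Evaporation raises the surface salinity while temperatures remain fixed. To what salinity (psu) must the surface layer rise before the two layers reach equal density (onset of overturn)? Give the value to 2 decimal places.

21.31 psu

Neutral buoyancy requires −α(T_deep − T_surf) + β(S_deep − S_surf′) = 0.
S_surf′ = S_deep − (α/β)·ΔT = 19.82 − (1.8 × 10⁻⁴/7.5 × 10⁻⁴)·(-6.2) = 21.3080 psu.
Increase required: 21.3080 − 18.26 = 3.0480 psu.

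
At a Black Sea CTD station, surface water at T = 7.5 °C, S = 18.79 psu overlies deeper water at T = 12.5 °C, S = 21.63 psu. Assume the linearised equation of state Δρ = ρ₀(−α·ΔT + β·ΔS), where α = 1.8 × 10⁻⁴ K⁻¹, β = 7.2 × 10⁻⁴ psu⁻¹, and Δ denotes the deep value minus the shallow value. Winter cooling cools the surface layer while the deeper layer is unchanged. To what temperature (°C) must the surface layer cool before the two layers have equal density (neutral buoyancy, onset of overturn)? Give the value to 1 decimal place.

1.1 °C

Neutral buoyancy requires Δρ = 0, i.e. −α(T_deep − T_surf′) + β(S_deep − S_surf) = 0.
T_surf′ = T_deep − (β/α)·ΔS = 12.5 − (7.2 × 10⁻⁴/1.8 × 10⁻⁴)·(+2.84) = 1.140 °C.
Cooling required: 7.5 − (1.140) = 6.360 °C.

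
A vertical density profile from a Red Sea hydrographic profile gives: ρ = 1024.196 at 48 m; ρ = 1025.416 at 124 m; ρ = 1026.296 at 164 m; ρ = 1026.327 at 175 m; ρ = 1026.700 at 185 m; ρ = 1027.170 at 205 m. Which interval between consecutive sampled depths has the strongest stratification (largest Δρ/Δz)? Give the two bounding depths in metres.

175–185 m

Compute the density gradient over each adjacent pair:
  48–124 m: Δρ/Δz = 1.220/76 = 0.016 kg m⁻⁴
  124–164 m: Δρ/Δz = 0.880/40 = 0.022 kg m⁻⁴
  164–175 m: Δρ/Δz = 0.031/11 = 2.8 × 10⁻³ kg m⁻⁴
  175–185 m: Δρ/Δz = 0.373/10 = 0.037 kg m⁻⁴
  185–205 m: Δρ/Δz = 0.470/20 = 0.024 kg m⁻⁴
The largest gradient is in the 175–185 m interval — the pycnocline.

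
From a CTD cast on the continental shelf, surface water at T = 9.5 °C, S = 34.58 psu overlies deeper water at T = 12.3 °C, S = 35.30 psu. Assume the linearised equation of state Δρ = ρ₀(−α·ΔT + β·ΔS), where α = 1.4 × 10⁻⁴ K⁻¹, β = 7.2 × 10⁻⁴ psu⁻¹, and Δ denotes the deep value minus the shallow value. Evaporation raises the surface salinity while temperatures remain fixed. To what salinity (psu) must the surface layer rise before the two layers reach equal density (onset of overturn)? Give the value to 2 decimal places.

Neutral buoyancy requires −α(T_deep − T_surf) + β(S_deep − S_surf′) = 0.
S_surf′ = S_deep − (α/β)·ΔT = 35.30 − (1.4 × 10⁻⁴/7.2 × 10⁻⁴)·(+2.8) = 34.7556 psu.
Increase required: 34.7556 − 34.58 = 0.1756 psu.

34.76 psu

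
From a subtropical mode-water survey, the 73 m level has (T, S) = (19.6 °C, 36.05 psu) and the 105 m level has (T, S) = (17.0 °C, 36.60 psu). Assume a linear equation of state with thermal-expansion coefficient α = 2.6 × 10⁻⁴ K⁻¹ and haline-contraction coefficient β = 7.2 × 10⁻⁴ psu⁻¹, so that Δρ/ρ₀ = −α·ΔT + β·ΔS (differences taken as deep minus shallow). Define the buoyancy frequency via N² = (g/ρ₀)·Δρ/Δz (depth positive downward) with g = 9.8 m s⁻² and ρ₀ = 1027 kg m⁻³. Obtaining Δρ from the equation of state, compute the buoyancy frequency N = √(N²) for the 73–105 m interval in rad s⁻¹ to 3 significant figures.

ΔT = -2.6 K, ΔS = +0.55 psu (deep − shallow).
Δρ/ρ₀ = −αΔT + βΔS = 6.76 × 10⁻⁴ + 3.96 × 10⁻⁴ = 1.072 × 10⁻³, so Δρ ≈ 1.101 kg m⁻³.
N² = (g/ρ₀)·Δρ/Δz = g·(Δρ/ρ₀)/Δz = 9.8 × 1.072 × 10⁻³ / 32 = 3.2830 × 10⁻⁴ s⁻².
N = √(3.2830 × 10⁻⁴) = 0.018119 rad s⁻¹ ≈ 0.0181 rad s⁻¹.

0.0181 rad s⁻¹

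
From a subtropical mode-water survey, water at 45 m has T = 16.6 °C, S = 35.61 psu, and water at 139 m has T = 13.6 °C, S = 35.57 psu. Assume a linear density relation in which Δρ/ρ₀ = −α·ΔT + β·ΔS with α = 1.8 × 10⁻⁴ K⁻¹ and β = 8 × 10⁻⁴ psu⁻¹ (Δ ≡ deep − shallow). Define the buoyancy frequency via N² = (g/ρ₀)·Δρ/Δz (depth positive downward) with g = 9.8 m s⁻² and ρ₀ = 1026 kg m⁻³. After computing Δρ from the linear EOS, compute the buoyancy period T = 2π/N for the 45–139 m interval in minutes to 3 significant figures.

14.4 min

ΔT = -3.0 K, ΔS = -0.04 psu (deep − shallow).
Δρ/ρ₀ = −αΔT + βΔS = 5.40 × 10⁻⁴ − 3.20 × 10⁻⁵ = 5.08 × 10⁻⁴, so Δρ ≈ 0.5212 kg m⁻³.
N² = (g/ρ₀)·Δρ/Δz = g·(Δρ/ρ₀)/Δz = 9.8 × 5.08 × 10⁻⁴ / 94 = 5.2962 × 10⁻⁵ s⁻².
N = √(5.2962 × 10⁻⁵) = 7.2775 × 10⁻³ rad s⁻¹ → T = 2π/N = 863.37 s = 14.389 min ≈ 14.4 min.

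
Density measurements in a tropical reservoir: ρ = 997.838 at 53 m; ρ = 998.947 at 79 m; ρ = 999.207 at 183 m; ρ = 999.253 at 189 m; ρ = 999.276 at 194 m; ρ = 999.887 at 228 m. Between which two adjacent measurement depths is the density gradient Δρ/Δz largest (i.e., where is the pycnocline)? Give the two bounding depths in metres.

53–79 m

Compute the density gradient over each adjacent pair:
  53–79 m: Δρ/Δz = 1.109/26 = 0.043 kg m⁻⁴
  79–183 m: Δρ/Δz = 0.260/104 = 2.5 × 10⁻³ kg m⁻⁴
  183–189 m: Δρ/Δz = 0.046/6 = 7.7 × 10⁻³ kg m⁻⁴
  189–194 m: Δρ/Δz = 0.023/5 = 4.6 × 10⁻³ kg m⁻⁴
  194–228 m: Δρ/Δz = 0.611/34 = 0.018 kg m⁻⁴
The largest gradient is in the 53–79 m interval — the pycnocline.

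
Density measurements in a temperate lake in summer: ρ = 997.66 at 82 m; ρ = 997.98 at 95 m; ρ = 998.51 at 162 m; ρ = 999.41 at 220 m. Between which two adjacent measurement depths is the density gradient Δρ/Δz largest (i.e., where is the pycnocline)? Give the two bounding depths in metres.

82–95 m

Compute the density gradient over each adjacent pair:
  82–95 m: Δρ/Δz = 0.32/13 = 0.025 kg m⁻⁴
  95–162 m: Δρ/Δz = 0.53/67 = 7.9 × 10⁻³ kg m⁻⁴
  162–220 m: Δρ/Δz = 0.90/58 = 0.016 kg m⁻⁴
The largest gradient is in the 82–95 m interval — the pycnocline.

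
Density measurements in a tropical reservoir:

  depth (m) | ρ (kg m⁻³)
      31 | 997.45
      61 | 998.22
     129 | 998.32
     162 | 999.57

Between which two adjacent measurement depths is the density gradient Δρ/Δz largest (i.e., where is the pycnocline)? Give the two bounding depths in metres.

129–162 m

Compute the density gradient over each adjacent pair:
  31–61 m: Δρ/Δz = 0.77/30 = 0.026 kg m⁻⁴
  61–129 m: Δρ/Δz = 0.10/68 = 1.5 × 10⁻³ kg m⁻⁴
  129–162 m: Δρ/Δz = 1.25/33 = 0.038 kg m⁻⁴
The largest gradient is in the 129–162 m interval — the pycnocline.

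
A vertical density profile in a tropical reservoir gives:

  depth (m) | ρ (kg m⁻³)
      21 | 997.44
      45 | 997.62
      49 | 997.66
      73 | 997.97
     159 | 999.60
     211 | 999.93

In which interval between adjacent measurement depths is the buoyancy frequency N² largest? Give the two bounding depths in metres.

Compute the density gradient over each adjacent pair:
  21–45 m: Δρ/Δz = 0.18/24 = 7.5 × 10⁻³ kg m⁻⁴
  45–49 m: Δρ/Δz = 0.04/4 = 0.010 kg m⁻⁴
  49–73 m: Δρ/Δz = 0.31/24 = 0.013 kg m⁻⁴
  73–159 m: Δρ/Δz = 1.63/86 = 0.019 kg m⁻⁴
  159–211 m: Δρ/Δz = 0.33/52 = 6.3 × 10⁻³ kg m⁻⁴
The largest gradient is in the 73–159 m interval — the pycnocline.

73–159 m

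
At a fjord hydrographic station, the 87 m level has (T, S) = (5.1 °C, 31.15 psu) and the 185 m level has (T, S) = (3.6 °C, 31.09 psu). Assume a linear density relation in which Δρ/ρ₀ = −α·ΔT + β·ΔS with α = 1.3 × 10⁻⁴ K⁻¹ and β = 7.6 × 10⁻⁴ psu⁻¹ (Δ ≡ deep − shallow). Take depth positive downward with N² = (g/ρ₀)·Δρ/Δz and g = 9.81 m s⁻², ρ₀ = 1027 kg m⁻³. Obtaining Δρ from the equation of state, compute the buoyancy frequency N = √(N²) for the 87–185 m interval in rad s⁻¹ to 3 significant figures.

ΔT = -1.5 K, ΔS = -0.06 psu (deep − shallow).
Δρ/ρ₀ = −αΔT + βΔS = 1.95 × 10⁻⁴ − 4.56 × 10⁻⁵ = 1.494 × 10⁻⁴, so Δρ ≈ 0.1534 kg m⁻³.
N² = (g/ρ₀)·Δρ/Δz = g·(Δρ/ρ₀)/Δz = 9.81 × 1.494 × 10⁻⁴ / 98 = 1.4955 × 10⁻⁵ s⁻².
N = √(1.4955 × 10⁻⁵) = 3.8672 × 10⁻³ rad s⁻¹ ≈ 3.87 × 10⁻³ rad s⁻¹.

3.87 × 10⁻³ rad s⁻¹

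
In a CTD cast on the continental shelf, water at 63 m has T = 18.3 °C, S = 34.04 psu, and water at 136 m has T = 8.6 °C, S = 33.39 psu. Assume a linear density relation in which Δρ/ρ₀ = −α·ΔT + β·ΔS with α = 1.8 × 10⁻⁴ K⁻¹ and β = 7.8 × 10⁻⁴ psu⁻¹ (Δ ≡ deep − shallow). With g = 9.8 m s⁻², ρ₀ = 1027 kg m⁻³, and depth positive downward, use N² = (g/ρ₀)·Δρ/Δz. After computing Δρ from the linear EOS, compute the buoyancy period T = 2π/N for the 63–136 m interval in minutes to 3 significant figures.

ΔT = -9.7 K, ΔS = -0.65 psu (deep − shallow).
Δρ/ρ₀ = −αΔT + βΔS = 1.746 × 10⁻³ − 5.07 × 10⁻⁴ = 1.239 × 10⁻³, so Δρ ≈ 1.272 kg m⁻³.
N² = (g/ρ₀)·Δρ/Δz = g·(Δρ/ρ₀)/Δz = 9.8 × 1.239 × 10⁻³ / 73 = 1.6633 × 10⁻⁴ s⁻².
N = √(1.6633 × 10⁻⁴) = 0.012897 rad s⁻¹ → T = 2π/N = 487.18 s = 8.1197 min ≈ 8.12 min.

8.12 min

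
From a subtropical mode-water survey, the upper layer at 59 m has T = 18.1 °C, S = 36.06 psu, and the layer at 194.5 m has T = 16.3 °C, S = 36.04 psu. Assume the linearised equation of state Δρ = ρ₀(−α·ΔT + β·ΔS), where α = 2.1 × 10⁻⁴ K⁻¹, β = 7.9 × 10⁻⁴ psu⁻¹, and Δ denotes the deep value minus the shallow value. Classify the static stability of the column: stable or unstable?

ΔT = 16.3 − 18.1 = -1.8 K and ΔS = 36.04 − 36.06 = -0.02 psu (deep − shallow).
−αΔT = 3.78 × 10⁻⁴; βΔS = -1.58 × 10⁻⁵; sum Δρ/ρ₀ = 3.622 × 10⁻⁴.
Δρ/ρ₀ > 0, so Δρ > 0: deeper water is denser → statically stable.

stable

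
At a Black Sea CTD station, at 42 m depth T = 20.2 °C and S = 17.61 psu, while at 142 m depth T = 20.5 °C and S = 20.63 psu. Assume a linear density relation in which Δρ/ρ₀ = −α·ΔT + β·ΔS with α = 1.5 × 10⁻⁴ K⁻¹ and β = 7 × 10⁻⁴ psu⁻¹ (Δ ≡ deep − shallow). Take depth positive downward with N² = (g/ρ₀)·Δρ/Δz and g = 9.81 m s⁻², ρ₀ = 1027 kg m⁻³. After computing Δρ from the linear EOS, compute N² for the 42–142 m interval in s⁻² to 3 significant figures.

ΔT = +0.3 K, ΔS = +3.02 psu (deep − shallow).
Δρ/ρ₀ = −αΔT + βΔS = -4.50 × 10⁻⁵ + 2.114 × 10⁻³ = 2.069 × 10⁻³, so Δρ ≈ 2.125 kg m⁻³.
N² = (g/ρ₀)·Δρ/Δz = g·(Δρ/ρ₀)/Δz = 9.81 × 2.069 × 10⁻³ / 100 = 2.0297 × 10⁻⁴ s⁻² ≈ 2.03 × 10⁻⁴ s⁻².

2.03 × 10⁻⁴ s⁻²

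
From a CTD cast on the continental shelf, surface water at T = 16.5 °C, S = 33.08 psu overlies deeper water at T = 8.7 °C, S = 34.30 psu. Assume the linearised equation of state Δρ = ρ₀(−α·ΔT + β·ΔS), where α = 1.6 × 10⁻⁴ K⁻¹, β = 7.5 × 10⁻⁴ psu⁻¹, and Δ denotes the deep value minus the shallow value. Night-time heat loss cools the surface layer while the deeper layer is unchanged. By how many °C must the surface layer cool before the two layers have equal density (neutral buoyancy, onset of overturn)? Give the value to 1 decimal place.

Neutral buoyancy requires Δρ = 0, i.e. −α(T_deep − T_surf′) + β(S_deep − S_surf) = 0.
T_surf′ = T_deep − (β/α)·ΔS = 8.7 − (7.5 × 10⁻⁴/1.6 × 10⁻⁴)·(+1.22) = 2.981 °C.
Cooling required: 16.5 − (2.981) = 13.519 °C.

13.5 °C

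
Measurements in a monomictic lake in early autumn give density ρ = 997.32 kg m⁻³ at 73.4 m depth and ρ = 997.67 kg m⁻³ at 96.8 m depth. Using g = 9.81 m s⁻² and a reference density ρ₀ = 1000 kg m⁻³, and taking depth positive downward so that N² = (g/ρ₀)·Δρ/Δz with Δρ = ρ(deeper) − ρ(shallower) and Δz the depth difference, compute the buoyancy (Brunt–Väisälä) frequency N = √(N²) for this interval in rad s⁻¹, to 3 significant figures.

Δρ = 997.67 − 997.32 = 0.35 kg m⁻³ over Δz = 96.8 − 73.4 = 23.4 m.
N² = (9.81/1000) × (0.35/23.4) = 1.4673 × 10⁻⁴ s⁻².
N = √(1.4673 × 10⁻⁴) = 0.012113 rad s⁻¹ ≈ 0.0121 rad s⁻¹.

0.0121 rad s⁻¹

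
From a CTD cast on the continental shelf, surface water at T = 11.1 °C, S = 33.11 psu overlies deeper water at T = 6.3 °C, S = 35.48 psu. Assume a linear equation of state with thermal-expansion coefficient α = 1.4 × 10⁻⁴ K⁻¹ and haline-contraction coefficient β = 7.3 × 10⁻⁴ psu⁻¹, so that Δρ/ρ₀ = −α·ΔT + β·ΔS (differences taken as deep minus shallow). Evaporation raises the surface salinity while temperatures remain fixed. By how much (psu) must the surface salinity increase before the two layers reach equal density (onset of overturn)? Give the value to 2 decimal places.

3.29 psu

Neutral buoyancy requires −α(T_deep − T_surf) + β(S_deep − S_surf′) = 0.
S_surf′ = S_deep − (α/β)·ΔT = 35.48 − (1.4 × 10⁻⁴/7.3 × 10⁻⁴)·(-4.8) = 36.4005 psu.
Increase required: 36.4005 − 33.11 = 3.2905 psu.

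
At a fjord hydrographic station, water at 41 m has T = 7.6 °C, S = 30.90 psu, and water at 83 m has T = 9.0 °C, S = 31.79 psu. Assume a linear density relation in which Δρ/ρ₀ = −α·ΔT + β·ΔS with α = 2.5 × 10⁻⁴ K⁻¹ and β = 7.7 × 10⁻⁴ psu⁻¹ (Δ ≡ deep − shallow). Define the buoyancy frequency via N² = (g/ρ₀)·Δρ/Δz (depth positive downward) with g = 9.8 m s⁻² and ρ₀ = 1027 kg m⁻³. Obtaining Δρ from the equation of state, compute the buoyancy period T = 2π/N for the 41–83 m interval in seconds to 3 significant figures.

ΔT = +1.4 K, ΔS = +0.89 psu (deep − shallow).
Δρ/ρ₀ = −αΔT + βΔS = -3.50 × 10⁻⁴ + 6.853 × 10⁻⁴ = 3.353 × 10⁻⁴, so Δρ ≈ 0.3444 kg m⁻³.
N² = (g/ρ₀)·Δρ/Δz = g·(Δρ/ρ₀)/Δz = 9.8 × 3.353 × 10⁻⁴ / 42 = 7.8237 × 10⁻⁵ s⁻².
N = √(7.8237 × 10⁻⁵) = 8.8452 × 10⁻³ rad s⁻¹ → T = 2π/N = 710.35 s ≈ 710 s.

710 s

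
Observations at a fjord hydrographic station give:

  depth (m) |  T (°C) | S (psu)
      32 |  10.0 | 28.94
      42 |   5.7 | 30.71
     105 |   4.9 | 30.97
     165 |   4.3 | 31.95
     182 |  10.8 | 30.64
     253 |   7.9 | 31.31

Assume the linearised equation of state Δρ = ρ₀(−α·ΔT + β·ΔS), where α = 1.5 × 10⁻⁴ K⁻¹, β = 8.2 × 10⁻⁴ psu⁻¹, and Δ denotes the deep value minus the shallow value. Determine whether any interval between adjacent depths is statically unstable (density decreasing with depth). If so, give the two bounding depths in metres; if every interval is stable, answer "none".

Evaluate Δρ/ρ₀ = −αΔT + βΔS across each adjacent pair:
  32–42 m: −αΔT+βΔS = −(1.5 × 10⁻⁴)(-4.3)+(8.2 × 10⁻⁴)(+1.77) = 2.1 × 10⁻³ → stable
  42–105 m: −αΔT+βΔS = −(1.5 × 10⁻⁴)(-0.8)+(8.2 × 10⁻⁴)(+0.26) = 3.3 × 10⁻⁴ → stable
  105–165 m: −αΔT+βΔS = −(1.5 × 10⁻⁴)(-0.6)+(8.2 × 10⁻⁴)(+0.98) = 8.9 × 10⁻⁴ → stable
  165–182 m: −αΔT+βΔS = −(1.5 × 10⁻⁴)(+6.5)+(8.2 × 10⁻⁴)(-1.31) = -2.0 × 10⁻³ → UNSTABLE
  182–253 m: −αΔT+βΔS = −(1.5 × 10⁻⁴)(-2.9)+(8.2 × 10⁻⁴)(+0.67) = 9.8 × 10⁻⁴ → stable
The 165–182 m interval has Δρ < 0: lighter water underlies denser water.

165–182 m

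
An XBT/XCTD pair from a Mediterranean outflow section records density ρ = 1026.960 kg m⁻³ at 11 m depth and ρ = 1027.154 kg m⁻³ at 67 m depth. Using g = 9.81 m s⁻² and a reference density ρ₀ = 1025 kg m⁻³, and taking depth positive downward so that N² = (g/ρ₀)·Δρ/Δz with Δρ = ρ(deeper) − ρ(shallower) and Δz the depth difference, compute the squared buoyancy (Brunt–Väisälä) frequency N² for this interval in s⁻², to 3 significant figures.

Δρ = 1027.154 − 1026.960 = 0.194 kg m⁻³ over Δz = 67 − 11 = 56 m.
N² = (9.81/1025) × (0.194/56) = 3.3156 × 10⁻⁵ s⁻² ≈ 3.32 × 10⁻⁵ s⁻².

3.32 × 10⁻⁵ s⁻²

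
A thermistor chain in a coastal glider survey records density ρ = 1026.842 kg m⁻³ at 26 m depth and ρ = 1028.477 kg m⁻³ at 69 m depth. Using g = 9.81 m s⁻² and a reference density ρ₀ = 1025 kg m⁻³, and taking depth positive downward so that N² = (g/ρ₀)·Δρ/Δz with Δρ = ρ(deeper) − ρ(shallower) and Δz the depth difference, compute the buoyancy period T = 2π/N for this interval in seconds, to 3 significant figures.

Δρ = 1028.477 − 1026.842 = 1.635 kg m⁻³ over Δz = 69 − 26 = 43 m.
N² = (9.81/1025) × (1.635/43) = 3.6391 × 10⁻⁴ s⁻².
N = √(3.6391 × 10⁻⁴) = 0.019076 rad s⁻¹, so T = 2π/N = 329.38 s ≈ 329 s.
N² > 0, so the interval is statically stable.

329 s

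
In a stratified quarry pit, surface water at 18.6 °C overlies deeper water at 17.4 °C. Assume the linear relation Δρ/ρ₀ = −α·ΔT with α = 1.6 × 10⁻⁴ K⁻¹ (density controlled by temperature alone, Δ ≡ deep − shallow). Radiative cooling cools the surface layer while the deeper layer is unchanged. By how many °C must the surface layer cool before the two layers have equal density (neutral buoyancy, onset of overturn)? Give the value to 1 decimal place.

With temperature the only control, equal density requires T_surf′ = T_deep.
T_surf′ = 17.4 °C.
Cooling required: 18.6 − 17.4 = 1.2 °C.

1.2 °C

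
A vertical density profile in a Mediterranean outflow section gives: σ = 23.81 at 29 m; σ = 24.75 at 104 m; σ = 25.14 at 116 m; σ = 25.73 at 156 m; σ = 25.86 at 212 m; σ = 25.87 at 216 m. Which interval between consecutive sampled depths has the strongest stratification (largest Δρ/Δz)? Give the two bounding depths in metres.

Compute the density gradient over each adjacent pair:
  29–104 m: Δρ/Δz = 0.94/75 = 0.013 kg m⁻⁴
  104–116 m: Δρ/Δz = 0.39/12 = 0.033 kg m⁻⁴
  116–156 m: Δρ/Δz = 0.59/40 = 0.015 kg m⁻⁴
  156–212 m: Δρ/Δz = 0.13/56 = 2.3 × 10⁻³ kg m⁻⁴
  212–216 m: Δρ/Δz = 0.01/4 = 2.5 × 10⁻³ kg m⁻⁴
The largest gradient is in the 104–116 m interval — the pycnocline.

104–116 m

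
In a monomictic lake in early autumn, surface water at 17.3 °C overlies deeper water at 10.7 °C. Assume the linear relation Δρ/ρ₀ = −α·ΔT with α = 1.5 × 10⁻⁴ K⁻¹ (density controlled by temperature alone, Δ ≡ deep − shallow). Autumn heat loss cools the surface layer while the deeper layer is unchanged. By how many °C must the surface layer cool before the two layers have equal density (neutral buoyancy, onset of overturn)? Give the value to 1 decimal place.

6.6 °C

With temperature the only control, equal density requires T_surf′ = T_deep.
T_surf′ = 10.7 °C.
Cooling required: 17.3 − 10.7 = 6.6 °C.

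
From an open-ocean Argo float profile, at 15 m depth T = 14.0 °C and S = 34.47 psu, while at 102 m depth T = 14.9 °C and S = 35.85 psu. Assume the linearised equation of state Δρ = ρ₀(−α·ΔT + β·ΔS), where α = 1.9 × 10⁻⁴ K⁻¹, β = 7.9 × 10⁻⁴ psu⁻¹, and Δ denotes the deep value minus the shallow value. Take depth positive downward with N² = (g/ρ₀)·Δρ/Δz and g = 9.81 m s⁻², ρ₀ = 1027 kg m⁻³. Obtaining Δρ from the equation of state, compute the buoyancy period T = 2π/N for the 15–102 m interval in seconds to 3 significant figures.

617 s

ΔT = +0.9 K, ΔS = +1.38 psu (deep − shallow).
Δρ/ρ₀ = −αΔT + βΔS = -1.71 × 10⁻⁴ + 1.0902 × 10⁻³ = 9.192 × 10⁻⁴, so Δρ ≈ 0.9440 kg m⁻³.
N² = (g/ρ₀)·Δρ/Δz = g·(Δρ/ρ₀)/Δz = 9.81 × 9.192 × 10⁻⁴ / 87 = 1.0365 × 10⁻⁴ s⁻².
N = √(1.0365 × 10⁻⁴) = 0.010181 rad s⁻¹ → T = 2π/N = 617.15 s ≈ 617 s.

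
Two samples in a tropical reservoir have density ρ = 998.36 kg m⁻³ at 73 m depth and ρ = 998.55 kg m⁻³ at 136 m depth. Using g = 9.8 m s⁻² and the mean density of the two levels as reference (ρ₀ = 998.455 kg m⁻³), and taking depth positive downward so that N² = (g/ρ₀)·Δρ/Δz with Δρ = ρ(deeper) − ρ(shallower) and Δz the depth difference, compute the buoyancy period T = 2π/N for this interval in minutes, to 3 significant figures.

19.2 min

Δρ = 998.55 − 998.36 = 0.19 kg m⁻³ over Δz = 136 − 73 = 63 m.
N² = (9.8/998.455) × (0.19/63) = 2.9601 × 10⁻⁵ s⁻².
N = √(2.9601 × 10⁻⁵) = 5.4407 × 10⁻³ rad s⁻¹, so T = 2π/N = 1.1548 × 10³ s = 19.247 min ≈ 19.2 min.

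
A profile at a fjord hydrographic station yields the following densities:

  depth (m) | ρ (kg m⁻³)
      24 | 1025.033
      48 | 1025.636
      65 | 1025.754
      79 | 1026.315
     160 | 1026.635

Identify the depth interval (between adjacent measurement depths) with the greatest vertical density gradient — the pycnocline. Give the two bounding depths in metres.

Compute the density gradient over each adjacent pair:
  24–48 m: Δρ/Δz = 0.603/24 = 0.025 kg m⁻⁴
  48–65 m: Δρ/Δz = 0.118/17 = 6.9 × 10⁻³ kg m⁻⁴
  65–79 m: Δρ/Δz = 0.561/14 = 0.040 kg m⁻⁴
  79–160 m: Δρ/Δz = 0.320/81 = 4.0 × 10⁻³ kg m⁻⁴
The largest gradient is in the 65–79 m interval — the pycnocline.

65–79 m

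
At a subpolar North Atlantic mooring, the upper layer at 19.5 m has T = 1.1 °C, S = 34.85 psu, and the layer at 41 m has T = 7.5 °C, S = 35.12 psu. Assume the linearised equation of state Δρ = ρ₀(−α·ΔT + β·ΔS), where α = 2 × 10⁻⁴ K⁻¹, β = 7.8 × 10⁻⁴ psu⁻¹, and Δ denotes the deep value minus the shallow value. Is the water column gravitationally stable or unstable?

unstable

ΔT = 7.5 − 1.1 = +6.4 K and ΔS = 35.12 − 34.85 = +0.27 psu (deep − shallow).
−αΔT = -1.28 × 10⁻³; βΔS = 2.106 × 10⁻⁴; sum Δρ/ρ₀ = -1.0694 × 10⁻³.
Δρ/ρ₀ < 0, so Δρ < 0: deeper water is lighter → statically unstable; the column would overturn.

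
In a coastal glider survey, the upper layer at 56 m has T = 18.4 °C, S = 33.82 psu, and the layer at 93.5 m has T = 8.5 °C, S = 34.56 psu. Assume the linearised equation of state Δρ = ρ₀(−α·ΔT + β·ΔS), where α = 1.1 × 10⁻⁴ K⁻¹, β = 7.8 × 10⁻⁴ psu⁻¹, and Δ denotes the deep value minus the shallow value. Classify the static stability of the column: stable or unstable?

ΔT = 8.5 − 18.4 = -9.9 K and ΔS = 34.56 − 33.82 = +0.74 psu (deep − shallow).
−αΔT = 1.089 × 10⁻³; βΔS = 5.772 × 10⁻⁴; sum Δρ/ρ₀ = 1.6662 × 10⁻³.
Δρ/ρ₀ > 0, so Δρ > 0: deeper water is denser → statically stable.

stable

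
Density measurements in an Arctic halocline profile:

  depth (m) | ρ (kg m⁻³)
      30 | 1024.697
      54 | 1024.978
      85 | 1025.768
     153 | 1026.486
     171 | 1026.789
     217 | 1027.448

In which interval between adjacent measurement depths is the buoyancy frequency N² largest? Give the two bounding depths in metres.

Compute the density gradient over each adjacent pair:
  30–54 m: Δρ/Δz = 0.281/24 = 0.012 kg m⁻⁴
  54–85 m: Δρ/Δz = 0.790/31 = 0.025 kg m⁻⁴
  85–153 m: Δρ/Δz = 0.718/68 = 0.011 kg m⁻⁴
  153–171 m: Δρ/Δz = 0.303/18 = 0.017 kg m⁻⁴
  171–217 m: Δρ/Δz = 0.659/46 = 0.014 kg m⁻⁴
The largest gradient is in the 54–85 m interval — the pycnocline.

54–85 m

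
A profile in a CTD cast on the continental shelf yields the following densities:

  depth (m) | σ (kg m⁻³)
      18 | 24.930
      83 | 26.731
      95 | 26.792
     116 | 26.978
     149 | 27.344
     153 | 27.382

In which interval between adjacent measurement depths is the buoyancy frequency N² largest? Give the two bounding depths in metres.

Compute the density gradient over each adjacent pair:
  18–83 m: Δρ/Δz = 1.801/65 = 0.028 kg m⁻⁴
  83–95 m: Δρ/Δz = 0.061/12 = 5.1 × 10⁻³ kg m⁻⁴
  95–116 m: Δρ/Δz = 0.186/21 = 8.9 × 10⁻³ kg m⁻⁴
  116–149 m: Δρ/Δz = 0.366/33 = 0.011 kg m⁻⁴
  149–153 m: Δρ/Δz = 0.038/4 = 9.5 × 10⁻³ kg m⁻⁴
The largest gradient is in the 18–83 m interval — the pycnocline.

18–83 m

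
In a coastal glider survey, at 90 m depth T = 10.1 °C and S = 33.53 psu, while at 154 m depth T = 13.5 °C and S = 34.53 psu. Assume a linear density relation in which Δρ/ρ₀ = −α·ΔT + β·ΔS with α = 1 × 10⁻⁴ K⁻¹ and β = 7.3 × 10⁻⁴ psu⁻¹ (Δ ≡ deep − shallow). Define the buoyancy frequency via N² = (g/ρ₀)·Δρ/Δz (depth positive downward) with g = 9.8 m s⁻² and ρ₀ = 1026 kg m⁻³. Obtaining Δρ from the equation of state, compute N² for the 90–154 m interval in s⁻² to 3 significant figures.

ΔT = +3.4 K, ΔS = +1.00 psu (deep − shallow).
Δρ/ρ₀ = −αΔT + βΔS = -3.40 × 10⁻⁴ + 7.30 × 10⁻⁴ = 3.90 × 10⁻⁴, so Δρ ≈ 0.4001 kg m⁻³.
N² = (g/ρ₀)·Δρ/Δz = g·(Δρ/ρ₀)/Δz = 9.8 × 3.90 × 10⁻⁴ / 64 = 5.9719 × 10⁻⁵ s⁻² ≈ 5.97 × 10⁻⁵ s⁻².

5.97 × 10⁻⁵ s⁻²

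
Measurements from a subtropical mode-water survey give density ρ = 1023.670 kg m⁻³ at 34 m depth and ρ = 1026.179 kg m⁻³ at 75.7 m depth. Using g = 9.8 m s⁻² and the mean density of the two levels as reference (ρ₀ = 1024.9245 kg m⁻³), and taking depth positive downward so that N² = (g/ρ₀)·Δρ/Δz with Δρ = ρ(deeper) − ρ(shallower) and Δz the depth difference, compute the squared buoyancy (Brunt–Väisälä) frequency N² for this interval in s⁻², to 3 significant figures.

Δρ = 1026.179 − 1023.670 = 2.509 kg m⁻³ over Δz = 75.7 − 34 = 41.7 m.
N² = (9.8/1024.9245) × (2.509/41.7) = 5.7531 × 10⁻⁴ s⁻² ≈ 5.75 × 10⁻⁴ s⁻².

5.75 × 10⁻⁴ s⁻²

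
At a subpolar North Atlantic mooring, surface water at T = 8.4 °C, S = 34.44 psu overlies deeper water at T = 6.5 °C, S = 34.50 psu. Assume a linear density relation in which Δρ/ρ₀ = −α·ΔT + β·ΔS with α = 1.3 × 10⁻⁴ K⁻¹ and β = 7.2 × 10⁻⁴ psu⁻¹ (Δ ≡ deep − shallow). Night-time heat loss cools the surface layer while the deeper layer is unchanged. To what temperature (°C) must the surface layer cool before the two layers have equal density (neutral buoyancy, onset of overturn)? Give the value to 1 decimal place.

Neutral buoyancy requires Δρ = 0, i.e. −α(T_deep − T_surf′) + β(S_deep − S_surf) = 0.
T_surf′ = T_deep − (β/α)·ΔS = 6.5 − (7.2 × 10⁻⁴/1.3 × 10⁻⁴)·(+0.06) = 6.168 °C.
Cooling required: 8.4 − (6.168) = 2.232 °C.

6.2 °C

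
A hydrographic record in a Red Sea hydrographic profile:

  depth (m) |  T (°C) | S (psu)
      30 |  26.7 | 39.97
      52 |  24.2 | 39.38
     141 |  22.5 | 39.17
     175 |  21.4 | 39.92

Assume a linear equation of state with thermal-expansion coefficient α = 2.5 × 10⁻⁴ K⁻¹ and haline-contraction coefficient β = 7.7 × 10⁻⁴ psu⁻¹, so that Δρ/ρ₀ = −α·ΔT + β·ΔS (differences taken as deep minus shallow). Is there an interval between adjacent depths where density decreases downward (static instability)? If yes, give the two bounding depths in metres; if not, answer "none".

Evaluate Δρ/ρ₀ = −αΔT + βΔS across each adjacent pair:
  30–52 m: −αΔT+βΔS = −(2.5 × 10⁻⁴)(-2.5)+(7.7 × 10⁻⁴)(-0.59) = 1.7 × 10⁻⁴ → stable
  52–141 m: −αΔT+βΔS = −(2.5 × 10⁻⁴)(-1.7)+(7.7 × 10⁻⁴)(-0.21) = 2.6 × 10⁻⁴ → stable
  141–175 m: −αΔT+βΔS = −(2.5 × 10⁻⁴)(-1.1)+(7.7 × 10⁻⁴)(+0.75) = 8.5 × 10⁻⁴ → stable
Every interval has Δρ > 0: the column is stably stratified throughout.

none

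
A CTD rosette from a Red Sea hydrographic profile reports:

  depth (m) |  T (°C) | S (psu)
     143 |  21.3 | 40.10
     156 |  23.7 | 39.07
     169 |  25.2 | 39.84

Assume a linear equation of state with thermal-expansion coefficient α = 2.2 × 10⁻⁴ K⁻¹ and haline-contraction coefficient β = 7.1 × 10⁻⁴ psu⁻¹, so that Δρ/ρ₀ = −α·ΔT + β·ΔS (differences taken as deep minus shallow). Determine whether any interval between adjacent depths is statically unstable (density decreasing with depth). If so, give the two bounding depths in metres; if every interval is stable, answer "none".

Evaluate Δρ/ρ₀ = −αΔT + βΔS across each adjacent pair:
  143–156 m: −αΔT+βΔS = −(2.2 × 10⁻⁴)(+2.4)+(7.1 × 10⁻⁴)(-1.03) = -1.3 × 10⁻³ → UNSTABLE
  156–169 m: −αΔT+βΔS = −(2.2 × 10⁻⁴)(+1.5)+(7.1 × 10⁻⁴)(+0.77) = 2.2 × 10⁻⁴ → stable
The 143–156 m interval has Δρ < 0: lighter water underlies denser water.

143–156 m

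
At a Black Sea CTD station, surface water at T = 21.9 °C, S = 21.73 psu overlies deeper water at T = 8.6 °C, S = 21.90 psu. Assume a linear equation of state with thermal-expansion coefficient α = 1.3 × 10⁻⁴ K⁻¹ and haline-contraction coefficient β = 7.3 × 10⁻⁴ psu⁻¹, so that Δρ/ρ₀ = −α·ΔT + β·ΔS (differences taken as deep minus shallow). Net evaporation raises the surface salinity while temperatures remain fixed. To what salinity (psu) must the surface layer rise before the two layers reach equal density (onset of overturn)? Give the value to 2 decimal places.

24.27 psu

Neutral buoyancy requires −α(T_deep − T_surf) + β(S_deep − S_surf′) = 0.
S_surf′ = S_deep − (α/β)·ΔT = 21.90 − (1.3 × 10⁻⁴/7.3 × 10⁻⁴)·(-13.3) = 24.2685 psu.
Increase required: 24.2685 − 21.73 = 2.5385 psu.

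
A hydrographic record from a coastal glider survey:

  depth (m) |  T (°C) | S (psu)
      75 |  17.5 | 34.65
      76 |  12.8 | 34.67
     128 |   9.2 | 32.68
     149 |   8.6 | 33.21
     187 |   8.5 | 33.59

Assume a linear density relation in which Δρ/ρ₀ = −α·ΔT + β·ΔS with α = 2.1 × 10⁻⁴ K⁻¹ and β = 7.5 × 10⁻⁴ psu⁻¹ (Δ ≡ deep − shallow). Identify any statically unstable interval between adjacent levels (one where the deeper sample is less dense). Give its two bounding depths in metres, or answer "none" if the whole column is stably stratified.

76–128 m

Evaluate Δρ/ρ₀ = −αΔT + βΔS across each adjacent pair:
  75–76 m: −αΔT+βΔS = −(2.1 × 10⁻⁴)(-4.7)+(7.5 × 10⁻⁴)(+0.02) = 1.0 × 10⁻³ → stable
  76–128 m: −αΔT+βΔS = −(2.1 × 10⁻⁴)(-3.6)+(7.5 × 10⁻⁴)(-1.99) = -7.4 × 10⁻⁴ → UNSTABLE
  128–149 m: −αΔT+βΔS = −(2.1 × 10⁻⁴)(-0.6)+(7.5 × 10⁻⁴)(+0.53) = 5.2 × 10⁻⁴ → stable
  149–187 m: −αΔT+βΔS = −(2.1 × 10⁻⁴)(-0.1)+(7.5 × 10⁻⁴)(+0.38) = 3.1 × 10⁻⁴ → stable
The 76–128 m interval has Δρ < 0: lighter water underlies denser water.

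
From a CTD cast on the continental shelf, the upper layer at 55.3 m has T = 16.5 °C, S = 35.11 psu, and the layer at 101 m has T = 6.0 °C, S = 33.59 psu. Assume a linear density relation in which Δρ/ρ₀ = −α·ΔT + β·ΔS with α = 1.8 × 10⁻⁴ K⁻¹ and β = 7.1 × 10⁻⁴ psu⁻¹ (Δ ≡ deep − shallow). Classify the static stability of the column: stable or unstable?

stable

ΔT = 6.0 − 16.5 = -10.5 K and ΔS = 33.59 − 35.11 = -1.52 psu (deep − shallow).
−αΔT = 1.89 × 10⁻³; βΔS = -1.0792 × 10⁻³; sum Δρ/ρ₀ = 8.108 × 10⁻⁴.
Δρ/ρ₀ > 0, so Δρ > 0: deeper water is denser → statically stable.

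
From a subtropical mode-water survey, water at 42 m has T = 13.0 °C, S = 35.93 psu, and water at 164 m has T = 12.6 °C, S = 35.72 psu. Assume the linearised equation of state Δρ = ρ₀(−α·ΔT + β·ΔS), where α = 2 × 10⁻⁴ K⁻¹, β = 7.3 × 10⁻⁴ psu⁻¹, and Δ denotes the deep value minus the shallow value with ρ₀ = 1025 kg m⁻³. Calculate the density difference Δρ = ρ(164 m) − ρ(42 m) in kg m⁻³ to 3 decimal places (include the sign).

-0.075 kg m⁻³

ΔT = -0.4 K, ΔS = -0.21 psu (deep − shallow).
Δρ/ρ₀ = −(2 × 10⁻⁴)(-0.4) + (7.3 × 10⁻⁴)(-0.21) = -7.33 × 10⁻⁵.
Δρ = 1025 × (-7.33 × 10⁻⁵) = -0.075 kg m⁻³.
Negative Δρ: lighter below, statically unstable.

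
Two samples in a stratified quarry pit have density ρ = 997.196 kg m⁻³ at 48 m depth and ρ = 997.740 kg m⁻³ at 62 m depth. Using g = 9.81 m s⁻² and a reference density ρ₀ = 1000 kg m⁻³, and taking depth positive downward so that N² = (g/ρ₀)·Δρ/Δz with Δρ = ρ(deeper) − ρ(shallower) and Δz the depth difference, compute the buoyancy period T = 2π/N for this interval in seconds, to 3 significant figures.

Δρ = 997.740 − 997.196 = 0.544 kg m⁻³ over Δz = 62 − 48 = 14 m.
N² = (9.81/1000) × (0.544/14) = 3.8119 × 10⁻⁴ s⁻².
N = √(3.8119 × 10⁻⁴) = 0.019524 rad s⁻¹, so T = 2π/N = 321.82 s ≈ 322 s.

322 s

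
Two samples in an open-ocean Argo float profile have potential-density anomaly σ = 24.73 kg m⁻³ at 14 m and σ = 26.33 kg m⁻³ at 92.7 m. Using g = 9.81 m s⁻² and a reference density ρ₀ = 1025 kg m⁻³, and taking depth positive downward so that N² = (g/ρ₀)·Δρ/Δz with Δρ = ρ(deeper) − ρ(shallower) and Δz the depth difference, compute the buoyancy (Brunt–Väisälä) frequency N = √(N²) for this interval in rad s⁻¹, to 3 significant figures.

Δρ = 1026.33 − 1024.73 = 1.60 kg m⁻³ over Δz = 92.7 − 14 = 78.7 m.
N² = (9.81/1025) × (1.60/78.7) = 1.9458 × 10⁻⁴ s⁻².
N = √(1.9458 × 10⁻⁴) = 0.013949 rad s⁻¹ ≈ 0.0139 rad s⁻¹.

0.0139 rad s⁻¹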